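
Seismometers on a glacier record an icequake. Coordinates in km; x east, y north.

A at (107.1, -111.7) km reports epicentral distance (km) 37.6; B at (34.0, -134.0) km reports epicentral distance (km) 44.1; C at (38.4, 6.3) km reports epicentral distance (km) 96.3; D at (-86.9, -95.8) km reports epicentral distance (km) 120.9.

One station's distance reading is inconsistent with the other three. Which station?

A

Solve using three stations at a time. Using B, C, D (subtract circle equations pairwise → linear system) gives (x, y) ≈ (33.9, -89.9).
Distances from that point to each station vs reported:
  A: calculated 76.4 vs reported 37.6 → residual 38.8 km
  B: calculated 44.1 vs reported 44.1 → residual 0.0 km
  C: calculated 96.3 vs reported 96.3 → residual 0.0 km
  D: calculated 120.9 vs reported 120.9 → residual 0.0 km
B, C, D are mutually consistent (residuals ≈ 0); A is off by 38.8 km.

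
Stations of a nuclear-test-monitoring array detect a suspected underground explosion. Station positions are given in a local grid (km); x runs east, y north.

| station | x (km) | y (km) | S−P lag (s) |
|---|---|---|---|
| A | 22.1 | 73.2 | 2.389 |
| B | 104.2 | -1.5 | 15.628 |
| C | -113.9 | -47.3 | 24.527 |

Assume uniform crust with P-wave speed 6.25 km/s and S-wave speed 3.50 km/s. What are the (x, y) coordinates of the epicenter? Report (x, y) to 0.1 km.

Distance from S−P lag: d = Δt · v_P v_S / (v_P − v_S) = Δt · (6.25·3.50)/(6.25−3.50) ≈ 7.9545·Δt.
So d_A = 19.00, d_B = 124.31, d_C = 195.10 km.
Circle about each station: (x − 22.1)² + (y − 73.2)² = 19.00²; (x − 104.2)² + (y + 1.5)² = 124.31²; (x + 113.9)² + (y + 47.3)² = 195.10².
Subtracting pairs of circle equations eliminates x²+y² and gives linear equations (the radical axes):
164.2 x − 149.4 y = -10078.74
-272.0 x − 241.0 y = -28339.16
Solving the 2×2 system: x ≈ 22.5, y ≈ 92.2 km.
Check against A (with the unrounded x, y): √((x − 22.1)²+(y − 73.2)²) = 19.00 ≈ 19.00 km. ✓

(22.5, 92.2)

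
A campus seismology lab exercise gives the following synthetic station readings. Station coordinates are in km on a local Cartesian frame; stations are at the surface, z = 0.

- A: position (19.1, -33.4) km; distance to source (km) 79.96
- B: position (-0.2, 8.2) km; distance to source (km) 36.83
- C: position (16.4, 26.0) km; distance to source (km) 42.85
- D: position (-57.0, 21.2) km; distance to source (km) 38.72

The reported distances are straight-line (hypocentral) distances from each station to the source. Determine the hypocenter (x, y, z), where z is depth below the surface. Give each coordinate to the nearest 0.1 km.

Each station gives a sphere (x−x_i)² + (y−y_i)² + z² = d_i² (stations at z=0).
Subtracting the A sphere from B and C: z² cancels, leaving linear equations in x and y:
-38.6 x + 83.2 y = 3624.06
-5.4 x + 118.8 y = 4022.07
Solving: x ≈ -23.185, y ≈ 32.802 km (keep extra digits for the depth step; rounded: -23.2, 32.8).
Then from the A sphere: z² = 79.96² − (x − 19.1)² − (y + 33.4)² with x = -23.185, y = 32.802, so z ≈ 14.929 ≈ 14.9 km.

x ≈ -23.2 km, y ≈ 32.8 km, depth ≈ 14.9 km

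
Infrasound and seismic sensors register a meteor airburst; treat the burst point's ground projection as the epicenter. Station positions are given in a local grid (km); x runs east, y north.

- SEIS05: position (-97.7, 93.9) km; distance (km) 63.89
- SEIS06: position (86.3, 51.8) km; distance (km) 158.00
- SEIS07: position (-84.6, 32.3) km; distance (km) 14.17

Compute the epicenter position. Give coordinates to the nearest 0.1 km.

(-70.9, 35.9)

Circle about each station: (x + 97.7)² + (y − 93.9)² = 63.89²; (x − 86.3)² + (y − 51.8)² = 158.00²; (x + 84.6)² + (y − 32.3)² = 14.17².
Subtracting pairs of circle equations eliminates x²+y² and gives linear equations (the radical axes):
368.0 x − 84.2 y = -29113.64
26.2 x − 123.2 y = -6280.91
Solving the 2×2 system: x ≈ -70.9, y ≈ 35.9 km.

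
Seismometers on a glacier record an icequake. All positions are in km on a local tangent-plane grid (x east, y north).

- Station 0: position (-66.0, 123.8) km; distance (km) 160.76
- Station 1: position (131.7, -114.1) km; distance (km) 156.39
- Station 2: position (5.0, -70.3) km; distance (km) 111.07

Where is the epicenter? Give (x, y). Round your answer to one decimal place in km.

x ≈ 61.2 km, y ≈ 25.5 km

Circle about each station: (x + 66.0)² + (y − 123.8)² = 160.76²; (x − 131.7)² + (y + 114.1)² = 156.39²; (x − 5.0)² + (y + 70.3)² = 111.07².
Subtracting pairs of circle equations eliminates x²+y² and gives linear equations (the radical axes):
395.4 x − 475.8 y = 12067.21
142.0 x − 388.2 y = -1208.12
Solving the 2×2 system: x ≈ 61.2, y ≈ 25.5 km.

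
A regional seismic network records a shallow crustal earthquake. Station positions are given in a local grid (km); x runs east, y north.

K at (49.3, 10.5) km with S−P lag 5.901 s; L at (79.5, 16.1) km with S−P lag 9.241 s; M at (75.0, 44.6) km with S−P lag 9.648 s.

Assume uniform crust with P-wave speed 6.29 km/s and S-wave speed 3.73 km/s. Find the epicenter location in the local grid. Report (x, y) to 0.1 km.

x ≈ -4.6 km, y ≈ 6.1 km

Distance from S−P lag: d = Δt · v_P v_S / (v_P − v_S) = Δt · (6.29·3.73)/(6.29−3.73) ≈ 9.1647·Δt.
So d_K = 54.08, d_L = 84.69, d_M = 88.42 km.
Circle about each station: (x − 49.3)² + (y − 10.5)² = 54.08²; (x − 79.5)² + (y − 16.1)² = 84.69²; (x − 75.0)² + (y − 44.6)² = 88.42².
Subtracting pairs of circle equations eliminates x²+y² and gives linear equations (the radical axes):
60.4 x + 11.2 y = -209.03
51.4 x + 68.2 y = 179.97
Solving the 2×2 system: x ≈ -4.6, y ≈ 6.1 km.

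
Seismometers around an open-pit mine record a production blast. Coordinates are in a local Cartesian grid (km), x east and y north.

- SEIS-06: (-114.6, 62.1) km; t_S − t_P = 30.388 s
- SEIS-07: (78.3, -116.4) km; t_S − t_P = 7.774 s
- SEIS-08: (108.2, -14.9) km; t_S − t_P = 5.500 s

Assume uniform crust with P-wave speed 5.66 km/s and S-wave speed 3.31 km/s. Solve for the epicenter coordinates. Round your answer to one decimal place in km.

(96.3, -57.1)

Distance from S−P lag: d = Δt · v_P v_S / (v_P − v_S) = Δt · (5.66·3.31)/(5.66−3.31) ≈ 7.9722·Δt.
So d_SEIS-06 = 242.26, d_SEIS-07 = 61.98, d_SEIS-08 = 43.85 km.
Circle about each station: (x + 114.6)² + (y − 62.1)² = 242.26²; (x − 78.3)² + (y + 116.4)² = 61.98²; (x − 108.2)² + (y + 14.9)² = 43.85².
Subtracting the SEIS-06 equation from the SEIS-07 and SEIS-08 equations removes the quadratic terms:
385.8 x − 357.0 y = 57538.67
445.6 x − 154.0 y = 51706.77
Solving the 2×2 system: x ≈ 96.3, y ≈ -57.1 km.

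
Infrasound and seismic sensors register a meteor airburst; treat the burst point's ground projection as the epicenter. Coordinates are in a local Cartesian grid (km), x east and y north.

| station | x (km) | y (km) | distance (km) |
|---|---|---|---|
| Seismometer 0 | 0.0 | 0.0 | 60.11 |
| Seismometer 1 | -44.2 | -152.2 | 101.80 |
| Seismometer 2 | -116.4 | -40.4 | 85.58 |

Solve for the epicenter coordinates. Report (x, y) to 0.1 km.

(-31.5, -51.2)

Circle about each station: x² + y² = 60.11²; (x + 44.2)² + (y + 152.2)² = 101.80²; (x + 116.4)² + (y + 40.4)² = 85.58².
Subtracting the Seismometer 0 equation from the Seismometer 1 and Seismometer 2 equations removes the quadratic terms:
-88.4 x − 304.4 y = 18368.45
-232.8 x − 80.8 y = 11470.40
Solving the 2×2 system: x ≈ -31.5, y ≈ -51.2 km.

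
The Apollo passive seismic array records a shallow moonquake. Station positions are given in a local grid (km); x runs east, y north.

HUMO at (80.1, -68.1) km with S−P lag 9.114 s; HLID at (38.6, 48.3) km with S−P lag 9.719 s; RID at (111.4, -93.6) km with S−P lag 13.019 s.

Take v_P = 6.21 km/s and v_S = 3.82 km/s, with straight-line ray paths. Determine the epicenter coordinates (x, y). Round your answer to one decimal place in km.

(-5.1, -37.7)

Distance from S−P lag: d = Δt · v_P v_S / (v_P − v_S) = Δt · (6.21·3.82)/(6.21−3.82) ≈ 9.9256·Δt.
So d_HUMO = 90.46, d_HLID = 96.47, d_RID = 129.22 km.
Circle about each station: (x − 80.1)² + (y + 68.1)² = 90.46²; (x − 38.6)² + (y − 48.3)² = 96.47²; (x − 111.4)² + (y + 93.6)² = 129.22².
Subtracting the HUMO equation from the HLID and RID equations removes the quadratic terms:
-83.0 x + 232.8 y = -8354.22
62.6 x − 51.0 y = 1602.50
Solving the 2×2 system: x ≈ -5.1, y ≈ -37.7 km.
Check against HUMO (with the unrounded x, y): √((x − 80.1)²+(y + 68.1)²) = 90.48 ≈ 90.46 km. ✓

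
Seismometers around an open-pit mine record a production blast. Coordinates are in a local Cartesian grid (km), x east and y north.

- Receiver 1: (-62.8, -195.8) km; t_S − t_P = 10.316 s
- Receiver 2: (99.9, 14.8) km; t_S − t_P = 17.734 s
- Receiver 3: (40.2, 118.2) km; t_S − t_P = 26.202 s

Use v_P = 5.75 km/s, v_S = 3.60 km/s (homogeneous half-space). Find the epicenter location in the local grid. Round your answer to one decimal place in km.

Distance from S−P lag: d = Δt · v_P v_S / (v_P − v_S) = Δt · (5.75·3.60)/(5.75−3.60) ≈ 9.6279·Δt.
So d_Receiver 1 = 99.32, d_Receiver 2 = 170.74, d_Receiver 3 = 252.27 km.
Circle about each station: (x + 62.8)² + (y + 195.8)² = 99.32²; (x − 99.9)² + (y − 14.8)² = 170.74²; (x − 40.2)² + (y − 118.2)² = 252.27².
Subtracting the Receiver 1 equation from the Receiver 2 and Receiver 3 equations removes the quadratic terms:
325.4 x + 421.2 y = -51370.12
206.0 x + 628.0 y = -80469.89
Solving the 2×2 system: x ≈ 13.9, y ≈ -132.7 km.
Check against Receiver 1 (with the unrounded x, y): √((x + 62.8)²+(y + 195.8)²) = 99.32 ≈ 99.32 km. ✓

13.9 km east, -132.7 km north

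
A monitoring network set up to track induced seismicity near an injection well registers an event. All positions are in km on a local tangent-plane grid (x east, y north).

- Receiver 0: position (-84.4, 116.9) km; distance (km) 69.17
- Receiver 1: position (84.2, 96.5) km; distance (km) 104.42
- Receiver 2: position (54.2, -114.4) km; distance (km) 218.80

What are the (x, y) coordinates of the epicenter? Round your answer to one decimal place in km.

x ≈ -20.1 km, y ≈ 91.4 km

Circle about each station: (x + 84.4)² + (y − 116.9)² = 69.17²; (x − 84.2)² + (y − 96.5)² = 104.42²; (x − 54.2)² + (y + 114.4)² = 218.80².
Subtracting pairs of circle equations eliminates x²+y² and gives linear equations (the radical axes):
337.2 x − 40.8 y = -10506.13
277.2 x − 462.6 y = -47852.92
Solving the 2×2 system: x ≈ -20.1, y ≈ 91.4 km.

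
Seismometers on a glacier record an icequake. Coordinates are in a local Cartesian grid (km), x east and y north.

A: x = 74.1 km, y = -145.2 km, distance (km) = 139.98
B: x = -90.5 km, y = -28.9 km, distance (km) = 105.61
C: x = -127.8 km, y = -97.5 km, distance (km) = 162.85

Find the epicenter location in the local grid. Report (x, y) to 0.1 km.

14.6 km east, -18.5 km north

Circle about each station: (x − 74.1)² + (y + 145.2)² = 139.98²; (x + 90.5)² + (y + 28.9)² = 105.61²; (x + 127.8)² + (y + 97.5)² = 162.85².
Subtracting the A equation from the B and C equations removes the quadratic terms:
-329.2 x + 232.6 y = -9107.46
-403.8 x + 95.4 y = -7660.48
Solving the 2×2 system: x ≈ 14.6, y ≈ -18.5 km.
Check against A (with the unrounded x, y): √((x − 74.1)²+(y + 145.2)²) = 139.99 ≈ 139.98 km. ✓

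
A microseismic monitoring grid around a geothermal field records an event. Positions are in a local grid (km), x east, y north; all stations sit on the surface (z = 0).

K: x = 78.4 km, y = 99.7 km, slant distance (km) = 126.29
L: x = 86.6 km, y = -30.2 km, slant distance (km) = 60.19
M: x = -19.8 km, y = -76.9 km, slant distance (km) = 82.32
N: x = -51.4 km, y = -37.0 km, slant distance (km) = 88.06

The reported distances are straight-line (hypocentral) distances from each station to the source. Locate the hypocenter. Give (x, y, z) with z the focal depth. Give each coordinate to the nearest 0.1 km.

Each station gives a sphere (x−x_i)² + (y−y_i)² + z² = d_i² (stations at z=0).
Subtracting the K sphere from L and M: z² cancels, leaving linear equations in x and y:
16.4 x − 259.8 y = 4651.28
-196.4 x − 353.2 y = -608.42
Solving: x ≈ 31.696, y ≈ -15.902 km (keep extra digits for the depth step; rounded: 31.7, -15.9).
Then from the K sphere: z² = 126.29² − (x − 78.4)² − (y − 99.7)² with x = 31.696, y = -15.902, so z ≈ 20.102 ≈ 20.1 km.

x ≈ 31.7 km, y ≈ -15.9 km, depth ≈ 20.1 km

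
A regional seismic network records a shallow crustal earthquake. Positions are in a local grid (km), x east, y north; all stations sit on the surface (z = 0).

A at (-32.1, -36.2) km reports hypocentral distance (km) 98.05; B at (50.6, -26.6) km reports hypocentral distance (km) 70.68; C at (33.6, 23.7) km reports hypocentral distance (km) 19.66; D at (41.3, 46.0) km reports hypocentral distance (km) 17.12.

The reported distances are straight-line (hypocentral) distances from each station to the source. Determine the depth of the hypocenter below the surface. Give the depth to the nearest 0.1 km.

10.1 km

Each station gives a sphere (x−x_i)² + (y−y_i)² + z² = d_i² (stations at z=0).
Subtracting the A sphere from B and C: z² cancels, leaving linear equations in x and y:
165.4 x + 19.2 y = 5545.21
131.4 x + 119.8 y = 8577.09
Solving: x ≈ 28.894, y ≈ 39.903 km (keep extra digits for the depth step; rounded: 28.9, 39.9).
Then from the A sphere: z² = 98.05² − (x + 32.1)² − (y + 36.2)² with x = 28.894, y = 39.903, so z ≈ 10.093 ≈ 10.1 km.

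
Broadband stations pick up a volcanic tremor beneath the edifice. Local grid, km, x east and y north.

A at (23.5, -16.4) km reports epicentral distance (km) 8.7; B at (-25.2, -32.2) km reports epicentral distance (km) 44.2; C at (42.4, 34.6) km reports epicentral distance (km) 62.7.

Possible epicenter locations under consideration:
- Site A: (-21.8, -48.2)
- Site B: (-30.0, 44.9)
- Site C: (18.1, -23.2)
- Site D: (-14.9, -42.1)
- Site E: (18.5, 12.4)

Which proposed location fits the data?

Site C

For each candidate, compare |candidate − station| to the reported distance:
Site A: residuals A 46.6, B 27.8, C 42.1 → max 46.6 km
Site B: residuals A 72.7, B 33.0, C 10.4 → max 72.7 km
Site C: residuals A 0.0, B 0.0, C 0.0 → max 0.0 km
Site D: residuals A 37.5, B 29.9, C 33.0 → max 37.5 km
Site E: residuals A 20.5, B 18.2, C 30.1 → max 30.1 km
Only Site C has all residuals ≈ 0.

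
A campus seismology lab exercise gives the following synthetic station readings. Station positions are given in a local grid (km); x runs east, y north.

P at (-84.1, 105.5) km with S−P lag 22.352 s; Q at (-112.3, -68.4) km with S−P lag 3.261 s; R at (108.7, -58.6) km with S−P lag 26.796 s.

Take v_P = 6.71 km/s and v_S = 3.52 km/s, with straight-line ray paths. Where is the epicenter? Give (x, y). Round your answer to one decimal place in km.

-89.7 km east, -59.9 km north

Distance from S−P lag: d = Δt · v_P v_S / (v_P − v_S) = Δt · (6.71·3.52)/(6.71−3.52) ≈ 7.4041·Δt.
So d_P = 165.50, d_Q = 24.14, d_R = 198.40 km.
Circle about each station: (x + 84.1)² + (y − 105.5)² = 165.50²; (x + 112.3)² + (y + 68.4)² = 24.14²; (x − 108.7)² + (y + 58.6)² = 198.40².
Subtracting the P equation from the Q and R equations removes the quadratic terms:
-56.4 x − 347.8 y = 25894.30
385.6 x − 328.2 y = -14925.72
Solving the 2×2 system: x ≈ -89.7, y ≈ -59.9 km.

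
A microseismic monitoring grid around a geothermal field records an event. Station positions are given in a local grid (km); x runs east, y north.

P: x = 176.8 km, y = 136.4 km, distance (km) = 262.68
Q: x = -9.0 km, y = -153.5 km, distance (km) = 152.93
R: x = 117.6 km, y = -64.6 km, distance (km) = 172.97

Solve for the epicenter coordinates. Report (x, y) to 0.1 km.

Circle about each station: (x − 176.8)² + (y − 136.4)² = 262.68²; (x + 9.0)² + (y + 153.5)² = 152.93²; (x − 117.6)² + (y + 64.6)² = 172.97².
Subtracting the P equation from the Q and R equations removes the quadratic terms:
-371.6 x − 579.8 y = 19393.25
-118.4 x − 402.0 y = 7221.88
Solving the 2×2 system: x ≈ -44.7, y ≈ -4.8 km.
Check against P (with the unrounded x, y): √((x − 176.8)²+(y − 136.4)²) = 262.68 ≈ 262.68 km. ✓

x ≈ -44.7 km, y ≈ -4.8 km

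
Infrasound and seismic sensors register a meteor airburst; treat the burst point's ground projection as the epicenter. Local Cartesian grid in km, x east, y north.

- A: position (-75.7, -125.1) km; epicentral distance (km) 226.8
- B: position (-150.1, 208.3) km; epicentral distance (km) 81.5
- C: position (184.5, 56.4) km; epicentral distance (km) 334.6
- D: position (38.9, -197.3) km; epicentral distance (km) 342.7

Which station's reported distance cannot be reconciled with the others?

Solve using three stations at a time. Using A, C, D (subtract circle equations pairwise → linear system) gives (x, y) ≈ (-148.4, 89.6).
Distances from that point to each station vs reported:
  A: calculated 226.7 vs reported 226.8 → residual 0.1 km
  B: calculated 118.7 vs reported 81.5 → residual 37.2 km
  C: calculated 334.5 vs reported 334.6 → residual 0.1 km
  D: calculated 342.6 vs reported 342.7 → residual 0.1 km
A, C, D are mutually consistent (residuals ≈ 0); B is off by 37.2 km.

B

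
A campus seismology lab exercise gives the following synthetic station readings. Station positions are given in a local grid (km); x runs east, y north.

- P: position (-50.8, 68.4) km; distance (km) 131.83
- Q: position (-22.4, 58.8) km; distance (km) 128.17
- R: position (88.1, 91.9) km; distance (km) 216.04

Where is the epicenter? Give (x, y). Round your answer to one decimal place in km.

Circle about each station: (x + 50.8)² + (y − 68.4)² = 131.83²; (x + 22.4)² + (y − 58.8)² = 128.17²; (x − 88.1)² + (y − 91.9)² = 216.04².
Subtracting pairs of circle equations eliminates x²+y² and gives linear equations (the radical axes):
56.8 x − 19.2 y = -2348.40
277.8 x + 47.0 y = -20346.11
Solving the 2×2 system: x ≈ -62.6, y ≈ -62.9 km.

x ≈ -62.6 km, y ≈ -62.9 km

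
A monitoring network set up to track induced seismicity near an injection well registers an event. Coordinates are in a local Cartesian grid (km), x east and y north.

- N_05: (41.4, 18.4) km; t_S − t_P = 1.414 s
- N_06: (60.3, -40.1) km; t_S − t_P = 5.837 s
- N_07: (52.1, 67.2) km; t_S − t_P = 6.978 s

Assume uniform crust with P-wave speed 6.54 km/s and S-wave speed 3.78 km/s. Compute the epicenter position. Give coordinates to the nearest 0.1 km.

x ≈ 36.8 km, y ≈ 6.6 km

Distance from S−P lag: d = Δt · v_P v_S / (v_P − v_S) = Δt · (6.54·3.78)/(6.54−3.78) ≈ 8.9570·Δt.
So d_N_05 = 12.67, d_N_06 = 52.28, d_N_07 = 62.50 km.
Circle about each station: (x − 41.4)² + (y − 18.4)² = 12.67²; (x − 60.3)² + (y + 40.1)² = 52.28²; (x − 52.1)² + (y − 67.2)² = 62.50².
Subtracting the N_05 equation from the N_06 and N_07 equations removes the quadratic terms:
37.8 x − 117.0 y = 618.91
21.4 x + 97.6 y = 1432.01
Solving the 2×2 system: x ≈ 36.8, y ≈ 6.6 km.
Check against N_05 (with the unrounded x, y): √((x − 41.4)²+(y − 18.4)²) = 12.66 ≈ 12.67 km. ✓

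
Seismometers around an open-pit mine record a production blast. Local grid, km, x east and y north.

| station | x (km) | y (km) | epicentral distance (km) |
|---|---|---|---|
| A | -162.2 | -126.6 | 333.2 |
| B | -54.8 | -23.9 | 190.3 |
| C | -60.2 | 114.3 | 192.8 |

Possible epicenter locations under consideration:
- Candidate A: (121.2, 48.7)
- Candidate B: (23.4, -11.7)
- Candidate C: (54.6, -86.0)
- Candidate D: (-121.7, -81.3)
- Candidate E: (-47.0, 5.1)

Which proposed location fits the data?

For each candidate, compare |candidate − station| to the reported distance:
Candidate A: residuals A 0.0, B 0.1, C 0.1 → max 0.1 km
Candidate B: residuals A 114.9, B 111.2, C 41.6 → max 114.9 km
Candidate C: residuals A 112.6, B 64.5, C 38.1 → max 112.6 km
Candidate D: residuals A 272.4, B 102.2, C 12.2 → max 272.4 km
Candidate E: residuals A 158.2, B 160.3, C 82.8 → max 160.3 km
Only Candidate A has all residuals ≈ 0.

Candidate A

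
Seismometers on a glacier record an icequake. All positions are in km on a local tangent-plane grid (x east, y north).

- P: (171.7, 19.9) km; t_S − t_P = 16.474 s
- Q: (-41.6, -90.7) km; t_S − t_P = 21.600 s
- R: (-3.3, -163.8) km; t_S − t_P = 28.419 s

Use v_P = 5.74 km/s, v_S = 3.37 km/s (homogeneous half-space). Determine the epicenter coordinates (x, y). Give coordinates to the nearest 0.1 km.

44.4 km east, 63.2 km north

Distance from S−P lag: d = Δt · v_P v_S / (v_P − v_S) = Δt · (5.74·3.37)/(5.74−3.37) ≈ 8.1619·Δt.
So d_P = 134.46, d_Q = 176.30, d_R = 231.95 km.
Circle about each station: (x − 171.7)² + (y − 19.9)² = 134.46²; (x + 41.6)² + (y + 90.7)² = 176.30²; (x + 3.3)² + (y + 163.8)² = 231.95².
Subtracting pairs of circle equations eliminates x²+y² and gives linear equations (the radical axes):
-426.6 x − 221.2 y = -32922.05
-350.0 x − 367.4 y = -38756.88
Solving the 2×2 system: x ≈ 44.4, y ≈ 63.2 km.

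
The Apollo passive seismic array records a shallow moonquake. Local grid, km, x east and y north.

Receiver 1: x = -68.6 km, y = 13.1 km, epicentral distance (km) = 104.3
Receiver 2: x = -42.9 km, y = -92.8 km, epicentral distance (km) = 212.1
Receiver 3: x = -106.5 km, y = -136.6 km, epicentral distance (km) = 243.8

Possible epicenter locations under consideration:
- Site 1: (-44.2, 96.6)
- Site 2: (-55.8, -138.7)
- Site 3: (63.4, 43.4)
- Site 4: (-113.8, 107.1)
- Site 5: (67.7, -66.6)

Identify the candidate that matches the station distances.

Site 4

For each candidate, compare |candidate − station| to the reported distance:
Site 1: residuals Receiver 1 17.3, Receiver 2 22.7, Receiver 3 2.4 → max 22.7 km
Site 2: residuals Receiver 1 48.0, Receiver 2 164.4, Receiver 3 193.1 → max 193.1 km
Site 3: residuals Receiver 1 31.1, Receiver 2 39.3, Receiver 3 3.7 → max 39.3 km
Site 4: residuals Receiver 1 0.0, Receiver 2 0.0, Receiver 3 0.0 → max 0.0 km
Site 5: residuals Receiver 1 53.6, Receiver 2 98.4, Receiver 3 56.1 → max 98.4 km
Only Site 4 has all residuals ≈ 0.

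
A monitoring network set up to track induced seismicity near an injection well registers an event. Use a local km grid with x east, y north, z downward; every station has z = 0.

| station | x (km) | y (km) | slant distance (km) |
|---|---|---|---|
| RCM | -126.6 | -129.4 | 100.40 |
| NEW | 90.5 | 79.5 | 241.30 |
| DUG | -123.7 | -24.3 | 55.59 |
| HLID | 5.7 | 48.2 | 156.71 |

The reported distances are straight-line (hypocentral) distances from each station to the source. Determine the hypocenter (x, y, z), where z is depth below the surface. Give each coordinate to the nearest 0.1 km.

x ≈ -110.6 km, y ≈ -44.0 km, depth ≈ 50.3 km

Each station gives a sphere (x−x_i)² + (y−y_i)² + z² = d_i² (stations at z=0).
Subtracting the RCM sphere from NEW and DUG: z² cancels, leaving linear equations in x and y:
434.2 x + 417.8 y = -66406.95
5.8 x + 210.2 y = -9889.83
Solving: x ≈ -110.605, y ≈ -43.998 km (keep extra digits for the depth step; rounded: -110.6, -44.0).
Then from the RCM sphere: z² = 100.40² − (x + 126.6)² − (y + 129.4)² with x = -110.605, y = -43.998, so z ≈ 50.307 ≈ 50.3 km.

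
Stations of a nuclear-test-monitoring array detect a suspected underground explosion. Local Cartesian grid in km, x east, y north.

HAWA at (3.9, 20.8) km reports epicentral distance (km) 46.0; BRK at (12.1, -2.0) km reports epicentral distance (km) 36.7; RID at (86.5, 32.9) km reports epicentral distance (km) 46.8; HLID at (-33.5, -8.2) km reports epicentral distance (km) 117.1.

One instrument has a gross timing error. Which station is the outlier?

Solve using three stations at a time. Using HAWA, BRK, RID (subtract circle equations pairwise → linear system) gives (x, y) ≈ (47.7, 6.8).
Distances from that point to each station vs reported:
  HAWA: calculated 46.0 vs reported 46.0 → residual 0.0 km
  BRK: calculated 36.7 vs reported 36.7 → residual 0.0 km
  RID: calculated 46.8 vs reported 46.8 → residual 0.0 km
  HLID: calculated 82.6 vs reported 117.1 → residual 34.5 km
HAWA, BRK, RID are mutually consistent (residuals ≈ 0); HLID is off by 34.5 km.

HLID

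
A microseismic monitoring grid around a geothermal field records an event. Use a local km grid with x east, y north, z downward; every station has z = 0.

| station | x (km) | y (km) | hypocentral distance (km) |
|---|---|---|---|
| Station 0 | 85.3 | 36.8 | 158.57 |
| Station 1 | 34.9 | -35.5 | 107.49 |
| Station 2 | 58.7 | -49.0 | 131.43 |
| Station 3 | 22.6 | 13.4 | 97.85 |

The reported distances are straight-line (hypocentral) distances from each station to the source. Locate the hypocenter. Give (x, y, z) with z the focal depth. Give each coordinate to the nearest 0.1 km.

x ≈ -56.3 km, y ≈ -12.2 km, depth ≈ 51.9 km

Each station gives a sphere (x−x_i)² + (y−y_i)² + z² = d_i² (stations at z=0).
Subtracting the Station 0 sphere from Station 1 and Station 2: z² cancels, leaving linear equations in x and y:
-100.8 x − 144.6 y = 7438.27
-53.2 x − 171.6 y = 5086.96
Solving: x ≈ -56.310, y ≈ -12.187 km (keep extra digits for the depth step; rounded: -56.3, -12.2).
Then from the Station 0 sphere: z² = 158.57² − (x − 85.3)² − (y − 36.8)² with x = -56.310, y = -12.187, so z ≈ 51.878 ≈ 51.9 km.
Check against Station 3 (with the unrounded solution): distance 97.84 ≈ 97.85 km. ✓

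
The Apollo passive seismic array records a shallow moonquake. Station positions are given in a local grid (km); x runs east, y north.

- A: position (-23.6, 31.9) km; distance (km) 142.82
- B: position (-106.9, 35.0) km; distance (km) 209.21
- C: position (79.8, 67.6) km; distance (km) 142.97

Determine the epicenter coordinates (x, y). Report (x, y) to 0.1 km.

x ≈ 71.0 km, y ≈ -75.1 km

Circle about each station: (x + 23.6)² + (y − 31.9)² = 142.82²; (x + 106.9)² + (y − 35.0)² = 209.21²; (x − 79.8)² + (y − 67.6)² = 142.97².
Subtracting the A equation from the B and C equations removes the quadratic terms:
-166.6 x + 6.2 y = -12293.23
206.8 x + 71.4 y = 9320.36
Solving the 2×2 system: x ≈ 71.0, y ≈ -75.1 km.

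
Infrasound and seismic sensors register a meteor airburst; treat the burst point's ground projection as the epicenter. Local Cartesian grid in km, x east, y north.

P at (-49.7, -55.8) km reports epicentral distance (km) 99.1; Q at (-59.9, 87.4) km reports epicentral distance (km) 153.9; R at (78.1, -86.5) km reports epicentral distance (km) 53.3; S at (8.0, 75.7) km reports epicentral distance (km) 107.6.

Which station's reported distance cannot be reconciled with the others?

R

Solve using three stations at a time. Using P, Q, S (subtract circle equations pairwise → linear system) gives (x, y) ≈ (44.8, -25.5).
Distances from that point to each station vs reported:
  P: calculated 99.2 vs reported 99.1 → residual 0.1 km
  Q: calculated 154.0 vs reported 153.9 → residual 0.1 km
  R: calculated 69.5 vs reported 53.3 → residual 16.2 km
  S: calculated 107.7 vs reported 107.6 → residual 0.1 km
P, Q, S are mutually consistent (residuals ≈ 0); R is off by 16.2 km.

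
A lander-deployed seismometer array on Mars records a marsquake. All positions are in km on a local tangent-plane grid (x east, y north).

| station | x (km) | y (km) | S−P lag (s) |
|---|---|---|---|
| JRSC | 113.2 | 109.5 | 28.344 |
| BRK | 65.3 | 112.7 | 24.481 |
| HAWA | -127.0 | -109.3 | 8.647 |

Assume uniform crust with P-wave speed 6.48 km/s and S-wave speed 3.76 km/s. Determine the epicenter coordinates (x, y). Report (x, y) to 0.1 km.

Distance from S−P lag: d = Δt · v_P v_S / (v_P − v_S) = Δt · (6.48·3.76)/(6.48−3.76) ≈ 8.9576·Δt.
So d_JRSC = 253.90, d_BRK = 219.29, d_HAWA = 77.46 km.
Circle about each station: (x − 113.2)² + (y − 109.5)² = 253.90²; (x − 65.3)² + (y − 112.7)² = 219.29²; (x + 127.0)² + (y + 109.3)² = 77.46².
Subtracting the JRSC equation from the BRK and HAWA equations removes the quadratic terms:
-95.8 x + 6.4 y = 8538.00
-480.4 x − 437.6 y = 61736.16
Solving the 2×2 system: x ≈ -91.8, y ≈ -40.3 km.

(-91.8, -40.3)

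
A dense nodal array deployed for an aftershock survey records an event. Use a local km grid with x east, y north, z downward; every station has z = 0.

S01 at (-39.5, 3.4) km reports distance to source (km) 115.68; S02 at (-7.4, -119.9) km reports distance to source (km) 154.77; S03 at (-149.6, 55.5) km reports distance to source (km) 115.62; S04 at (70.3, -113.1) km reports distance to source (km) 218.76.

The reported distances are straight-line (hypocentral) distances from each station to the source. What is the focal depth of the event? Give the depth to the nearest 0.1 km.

Each station gives a sphere (x−x_i)² + (y−y_i)² + z² = d_i² (stations at z=0).
Subtracting the S01 sphere from S02 and S03: z² cancels, leaving linear equations in x and y:
64.2 x − 246.6 y = 2287.07
-220.2 x + 104.2 y = 23902.48
Solving: x ≈ -128.806, y ≈ -42.808 km (keep extra digits for the depth step; rounded: -128.8, -42.8).
Then from the S01 sphere: z² = 115.68² − (x + 39.5)² − (y − 3.4)² with x = -128.806, y = -42.808, so z ≈ 57.194 ≈ 57.2 km.
Check against S04 (with the unrounded solution): distance 218.76 ≈ 218.76 km. ✓

57.2 km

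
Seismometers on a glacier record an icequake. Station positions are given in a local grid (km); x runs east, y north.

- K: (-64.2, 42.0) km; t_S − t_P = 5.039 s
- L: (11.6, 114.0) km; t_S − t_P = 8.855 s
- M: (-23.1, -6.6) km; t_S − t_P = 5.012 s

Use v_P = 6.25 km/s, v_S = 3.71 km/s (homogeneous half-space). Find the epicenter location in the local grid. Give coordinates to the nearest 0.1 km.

(-18.3, 38.9)

Distance from S−P lag: d = Δt · v_P v_S / (v_P − v_S) = Δt · (6.25·3.71)/(6.25−3.71) ≈ 9.1289·Δt.
So d_K = 46.00, d_L = 80.84, d_M = 45.75 km.
Circle about each station: (x + 64.2)² + (y − 42.0)² = 46.00²; (x − 11.6)² + (y − 114.0)² = 80.84²; (x + 23.1)² + (y + 6.6)² = 45.75².
Subtracting pairs of circle equations eliminates x²+y² and gives linear equations (the radical axes):
151.6 x + 144.0 y = 2825.81
82.2 x − 97.2 y = -5285.53
Solving the 2×2 system: x ≈ -18.3, y ≈ 38.9 km.
Check against K (with the unrounded x, y): √((x + 64.2)²+(y − 42.0)²) = 46.00 ≈ 46.00 km. ✓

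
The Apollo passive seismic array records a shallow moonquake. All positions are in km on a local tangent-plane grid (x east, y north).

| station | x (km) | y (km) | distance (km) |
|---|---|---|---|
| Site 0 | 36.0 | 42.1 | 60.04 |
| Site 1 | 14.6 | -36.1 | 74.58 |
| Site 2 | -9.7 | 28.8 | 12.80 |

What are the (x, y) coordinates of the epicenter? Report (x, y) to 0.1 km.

Circle about each station: (x − 36.0)² + (y − 42.1)² = 60.04²; (x − 14.6)² + (y + 36.1)² = 74.58²; (x + 9.7)² + (y − 28.8)² = 12.80².
Subtracting pairs of circle equations eliminates x²+y² and gives linear equations (the radical axes):
-42.8 x − 156.4 y = -3509.41
-91.4 x − 26.6 y = 1296.08
Solving the 2×2 system: x ≈ -22.5, y ≈ 28.6 km.
Check against Site 0 (with the unrounded x, y): √((x − 36.0)²+(y − 42.1)²) = 60.04 ≈ 60.04 km. ✓

x ≈ -22.5 km, y ≈ 28.6 km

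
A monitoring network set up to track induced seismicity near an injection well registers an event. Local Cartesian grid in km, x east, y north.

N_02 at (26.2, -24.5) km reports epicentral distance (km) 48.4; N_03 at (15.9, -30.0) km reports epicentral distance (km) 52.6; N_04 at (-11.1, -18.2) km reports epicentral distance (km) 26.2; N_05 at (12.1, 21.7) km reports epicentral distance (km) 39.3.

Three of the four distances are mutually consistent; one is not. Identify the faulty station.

N_02

Solve using three stations at a time. Using N_03, N_04, N_05 (subtract circle equations pairwise → linear system) gives (x, y) ≈ (-23.4, 4.9).
Distances from that point to each station vs reported:
  N_02: calculated 57.7 vs reported 48.4 → residual 9.3 km
  N_03: calculated 52.6 vs reported 52.6 → residual 0.0 km
  N_04: calculated 26.2 vs reported 26.2 → residual 0.0 km
  N_05: calculated 39.3 vs reported 39.3 → residual 0.0 km
N_03, N_04, N_05 are mutually consistent (residuals ≈ 0); N_02 is off by 9.3 km.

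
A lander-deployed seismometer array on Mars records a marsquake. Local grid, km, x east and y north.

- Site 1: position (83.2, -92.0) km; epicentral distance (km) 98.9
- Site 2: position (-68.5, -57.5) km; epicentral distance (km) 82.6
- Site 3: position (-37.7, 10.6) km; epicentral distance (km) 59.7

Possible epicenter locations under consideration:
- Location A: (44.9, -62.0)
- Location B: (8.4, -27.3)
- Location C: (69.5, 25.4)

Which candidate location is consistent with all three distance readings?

For each candidate, compare |candidate − station| to the reported distance:
Location A: residuals Site 1 50.2, Site 2 30.9, Site 3 50.3 → max 50.3 km
Location B: residuals Site 1 0.0, Site 2 0.0, Site 3 0.0 → max 0.0 km
Location C: residuals Site 1 19.3, Site 2 78.4, Site 3 48.5 → max 78.4 km
Only Location B has all residuals ≈ 0.

Location B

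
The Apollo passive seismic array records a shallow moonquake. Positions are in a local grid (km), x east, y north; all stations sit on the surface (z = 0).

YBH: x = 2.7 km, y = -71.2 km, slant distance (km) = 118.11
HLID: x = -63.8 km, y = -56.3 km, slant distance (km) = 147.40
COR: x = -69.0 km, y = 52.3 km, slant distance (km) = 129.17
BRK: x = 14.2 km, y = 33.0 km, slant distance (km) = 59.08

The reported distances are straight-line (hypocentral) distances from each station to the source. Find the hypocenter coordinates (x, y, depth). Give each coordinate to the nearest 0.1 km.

Each station gives a sphere (x−x_i)² + (y−y_i)² + z² = d_i² (stations at z=0).
Subtracting the YBH sphere from HLID and COR: z² cancels, leaving linear equations in x and y:
-133.0 x + 29.8 y = -5613.39
-143.4 x + 247.0 y = -315.36
Solving: x ≈ 48.188, y ≈ 26.700 km (keep extra digits for the depth step; rounded: 48.2, 26.7).
Then from the YBH sphere: z² = 118.11² − (x − 2.7)² − (y + 71.2)² with x = 48.188, y = 26.700, so z ≈ 47.921 ≈ 47.9 km.
Check against BRK (with the unrounded solution): distance 59.09 ≈ 59.08 km. ✓

x ≈ 48.2 km, y ≈ 26.7 km, depth ≈ 47.9 km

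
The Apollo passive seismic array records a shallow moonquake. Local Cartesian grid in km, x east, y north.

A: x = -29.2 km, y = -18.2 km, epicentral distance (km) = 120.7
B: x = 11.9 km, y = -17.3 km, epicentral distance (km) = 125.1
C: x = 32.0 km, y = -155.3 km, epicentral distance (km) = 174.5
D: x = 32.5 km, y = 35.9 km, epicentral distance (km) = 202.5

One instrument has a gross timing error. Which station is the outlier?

Solve using three stations at a time. Using A, C, D (subtract circle equations pairwise → linear system) gives (x, y) ≈ (-128.7, -86.9).
Distances from that point to each station vs reported:
  A: calculated 120.9 vs reported 120.7 → residual 0.2 km
  B: calculated 156.8 vs reported 125.1 → residual 31.7 km
  C: calculated 174.6 vs reported 174.5 → residual 0.1 km
  D: calculated 202.6 vs reported 202.5 → residual 0.1 km
A, C, D are mutually consistent (residuals ≈ 0); B is off by 31.7 km.

B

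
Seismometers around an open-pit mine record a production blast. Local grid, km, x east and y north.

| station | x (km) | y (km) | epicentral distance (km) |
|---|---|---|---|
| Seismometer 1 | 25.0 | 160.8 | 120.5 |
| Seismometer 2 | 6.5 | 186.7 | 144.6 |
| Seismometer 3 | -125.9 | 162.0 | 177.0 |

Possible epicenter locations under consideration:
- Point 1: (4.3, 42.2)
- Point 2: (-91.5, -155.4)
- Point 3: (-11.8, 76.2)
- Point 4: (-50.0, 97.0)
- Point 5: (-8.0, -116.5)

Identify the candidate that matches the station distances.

For each candidate, compare |candidate − station| to the reported distance:
Point 1: residuals Seismometer 1 0.1, Seismometer 2 0.1, Seismometer 3 0.1 → max 0.1 km
Point 2: residuals Seismometer 1 216.5, Seismometer 2 211.3, Seismometer 3 142.3 → max 216.5 km
Point 3: residuals Seismometer 1 28.2, Seismometer 2 32.6, Seismometer 3 34.2 → max 34.2 km
Point 4: residuals Seismometer 1 22.0, Seismometer 2 38.6, Seismometer 3 77.1 → max 77.1 km
Point 5: residuals Seismometer 1 158.8, Seismometer 2 158.9, Seismometer 3 125.4 → max 158.9 km
Only Point 1 has all residuals ≈ 0.

Point 1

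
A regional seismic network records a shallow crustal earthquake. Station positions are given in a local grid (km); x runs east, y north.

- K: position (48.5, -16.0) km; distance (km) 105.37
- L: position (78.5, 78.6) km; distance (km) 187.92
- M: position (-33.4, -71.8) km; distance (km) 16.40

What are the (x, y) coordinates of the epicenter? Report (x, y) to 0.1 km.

Circle about each station: (x − 48.5)² + (y + 16.0)² = 105.37²; (x − 78.5)² + (y − 78.6)² = 187.92²; (x + 33.4)² + (y + 71.8)² = 16.40².
Subtracting the K equation from the L and M equations removes the quadratic terms:
60.0 x + 189.2 y = -14479.13
-163.8 x − 111.6 y = 14496.43
Solving the 2×2 system: x ≈ -46.4, y ≈ -61.8 km.
Check against K (with the unrounded x, y): √((x − 48.5)²+(y + 16.0)²) = 105.37 ≈ 105.37 km. ✓

-46.4 km east, -61.8 km north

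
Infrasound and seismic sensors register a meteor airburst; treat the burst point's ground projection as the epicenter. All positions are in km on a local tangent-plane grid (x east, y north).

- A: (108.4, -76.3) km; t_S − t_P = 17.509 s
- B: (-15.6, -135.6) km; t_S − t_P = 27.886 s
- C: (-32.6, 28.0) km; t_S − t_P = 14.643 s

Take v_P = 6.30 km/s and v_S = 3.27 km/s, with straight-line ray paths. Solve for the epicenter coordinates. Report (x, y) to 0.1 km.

x ≈ 66.7 km, y ≈ 35.2 km

Distance from S−P lag: d = Δt · v_P v_S / (v_P − v_S) = Δt · (6.30·3.27)/(6.30−3.27) ≈ 6.7990·Δt.
So d_A = 119.04, d_B = 189.60, d_C = 99.56 km.
Circle about each station: (x − 108.4)² + (y + 76.3)² = 119.04²; (x + 15.6)² + (y + 135.6)² = 189.60²; (x + 32.6)² + (y − 28.0)² = 99.56².
Subtracting the A equation from the B and C equations removes the quadratic terms:
-248.0 x − 118.6 y = -20719.17
-282.0 x + 208.6 y = -11467.16
Solving the 2×2 system: x ≈ 66.7, y ≈ 35.2 km.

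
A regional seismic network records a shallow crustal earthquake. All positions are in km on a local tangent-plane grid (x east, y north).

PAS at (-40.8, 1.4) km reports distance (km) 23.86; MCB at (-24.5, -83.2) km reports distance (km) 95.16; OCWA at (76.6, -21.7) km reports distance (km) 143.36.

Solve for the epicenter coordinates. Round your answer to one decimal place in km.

(-64.6, 3.1)

Circle about each station: (x + 40.8)² + (y − 1.4)² = 23.86²; (x + 24.5)² + (y + 83.2)² = 95.16²; (x − 76.6)² + (y + 21.7)² = 143.36².
Subtracting the PAS equation from the MCB and OCWA equations removes the quadratic terms:
32.6 x − 169.2 y = -2630.24
234.8 x − 46.2 y = -15310.94
Solving the 2×2 system: x ≈ -64.6, y ≈ 3.1 km.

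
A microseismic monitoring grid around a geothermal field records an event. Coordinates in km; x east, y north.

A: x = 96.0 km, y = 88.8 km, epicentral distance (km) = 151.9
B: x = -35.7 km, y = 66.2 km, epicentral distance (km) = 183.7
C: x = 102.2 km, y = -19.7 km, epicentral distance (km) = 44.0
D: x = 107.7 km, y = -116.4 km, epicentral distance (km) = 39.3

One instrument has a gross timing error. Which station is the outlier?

D

Solve using three stations at a time. Using A, B, C (subtract circle equations pairwise → linear system) gives (x, y) ≈ (94.8, -63.1).
Distances from that point to each station vs reported:
  A: calculated 151.9 vs reported 151.9 → residual 0.0 km
  B: calculated 183.7 vs reported 183.7 → residual 0.0 km
  C: calculated 44.0 vs reported 44.0 → residual 0.0 km
  D: calculated 54.8 vs reported 39.3 → residual 15.5 km
A, B, C are mutually consistent (residuals ≈ 0); D is off by 15.5 km.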